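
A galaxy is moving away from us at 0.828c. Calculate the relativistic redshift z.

β = 0.828
(1+β)/(1-β) = 1.828/0.172 = 10.63
√(10.63) = 3.260
z = 3.260 - 1 = 2.260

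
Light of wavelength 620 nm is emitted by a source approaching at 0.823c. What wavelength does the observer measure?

β = 0.823
Wavelength Doppler factor = √(0.177/1.823) = √(0.09709) = 0.3116
λ_obs = 620 × 0.3116 = 193.2 nm (blueshift)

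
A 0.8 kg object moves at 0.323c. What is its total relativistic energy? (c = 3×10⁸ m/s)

γ = 1/√(1 - 0.323²) = 1.0566
mc² = 0.8 × (3×10⁸)² = 7.200×10¹⁶ J
E = γmc² = 1.0566 × 7.200×10¹⁶ = 7.608×10¹⁶ J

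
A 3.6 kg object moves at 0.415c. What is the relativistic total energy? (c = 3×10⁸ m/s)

γ = 1/√(1 - 0.415²) = 1.099
mc² = 3.6 × (3×10⁸)² = 3.240×10¹⁷ J
E = γmc² = 1.099 × 3.240×10¹⁷ = 3.561×10¹⁷ J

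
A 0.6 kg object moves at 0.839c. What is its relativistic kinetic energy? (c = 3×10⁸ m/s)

γ = 1/√(1 - 0.839²) = 1.8378
γ - 1 = 0.8378
KE = (γ-1)mc² = 0.8378 × 0.6 × (3×10⁸)² = 4.524×10¹⁶ J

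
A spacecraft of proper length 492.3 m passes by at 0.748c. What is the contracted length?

Proper length L₀ = 492.3 m
γ = 1/√(1 - 0.748²) = 1.507
L = L₀/γ = 492.3/1.507 = 326.7 m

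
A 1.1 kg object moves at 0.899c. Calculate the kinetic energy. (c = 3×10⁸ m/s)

γ = 1/√(1 - 0.899²) = 2.2834
γ - 1 = 1.2834
KE = (γ-1)mc² = 1.2834 × 1.1 × (3×10⁸)² = 1.271×10¹⁷ J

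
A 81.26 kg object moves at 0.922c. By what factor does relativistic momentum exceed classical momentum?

p_rel = γmv, p_class = mv
Ratio = γ = 1/√(1 - 0.922²) = 2.583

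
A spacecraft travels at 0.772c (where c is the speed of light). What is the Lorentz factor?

v/c = 0.772, so (v/c)² = 0.595984
1 - (v/c)² = 0.404016
γ = 1/√(0.404016) = 1.573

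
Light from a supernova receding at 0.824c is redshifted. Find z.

β = 0.824
(1+β)/(1-β) = 1.824/0.176 = 10.36
√(10.36) = 3.219
z = 3.219 - 1 = 2.219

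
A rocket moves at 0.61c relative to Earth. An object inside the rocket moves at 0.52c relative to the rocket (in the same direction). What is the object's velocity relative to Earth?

u = (u' + v)/(1 + u'v/c²)
Numerator: 0.52 + 0.61 = 1.13
Denominator: 1 + 0.3172 = 1.3172
u = 1.13/1.3172 = 0.8579c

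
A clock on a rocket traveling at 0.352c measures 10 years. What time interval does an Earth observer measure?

Proper time Δt₀ = 10 years
γ = 1/√(1 - 0.352²) = 1.068
Δt = γΔt₀ = 1.068 × 10 = 10.68 years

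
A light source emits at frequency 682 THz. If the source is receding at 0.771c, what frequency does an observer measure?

β = v/c = 0.771
(1-β)/(1+β) = 0.229/1.771 = 0.1293
Doppler factor = √(0.1293) = 0.3596
f_obs = 682 × 0.3596 = 245.2 THz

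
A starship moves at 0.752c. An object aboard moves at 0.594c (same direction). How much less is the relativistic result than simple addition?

Classical: u' + v = 0.594 + 0.752 = 1.346c
Relativistic: u = (0.594 + 0.752)/(1 + 0.446688) = 1.346/1.446688 = 0.9304c
Difference: 1.346 - 0.9304 = 0.4156c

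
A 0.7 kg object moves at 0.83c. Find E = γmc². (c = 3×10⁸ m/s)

γ = 1/√(1 - 0.83²) = 1.793
mc² = 0.7 × (3×10⁸)² = 6.300×10¹⁶ J
E = γmc² = 1.793 × 6.300×10¹⁶ = 1.130×10¹⁷ J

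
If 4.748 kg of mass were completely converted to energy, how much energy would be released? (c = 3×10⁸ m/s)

Using E = mc²:
c² = (3×10⁸)² = 9×10¹⁶ m²/s²
E = 4.748 × 9×10¹⁶ = 4.273×10¹⁷ J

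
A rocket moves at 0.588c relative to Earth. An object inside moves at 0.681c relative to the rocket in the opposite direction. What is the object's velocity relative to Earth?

Object's velocity in rocket frame is u' = -0.681c
u = (u' + v)/(1 + u'v/c²) = (v - 0.681)/(1 - 0.681·v/c²)
Numerator: 0.588 - 0.681 = -0.093
Denominator: 1 - 0.400428 = 0.599572
u = -0.093/0.599572 = -0.1551c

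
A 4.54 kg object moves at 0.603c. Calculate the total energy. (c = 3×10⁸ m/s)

γ = 1/√(1 - 0.603²) = 1.2535
mc² = 4.54 × (3×10⁸)² = 4.086×10¹⁷ J
E = γmc² = 1.2535 × 4.086×10¹⁷ = 5.122×10¹⁷ J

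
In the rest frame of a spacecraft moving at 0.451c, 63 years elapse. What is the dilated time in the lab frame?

Proper time Δt₀ = 63 years
γ = 1/√(1 - 0.451²) = 1.1204
Δt = γΔt₀ = 1.1204 × 63 = 70.59 years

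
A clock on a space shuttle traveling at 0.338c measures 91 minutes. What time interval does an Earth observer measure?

Proper time Δt₀ = 91 minutes
γ = 1/√(1 - 0.338²) = 1.0625
Δt = γΔt₀ = 1.0625 × 91 = 96.69 minutes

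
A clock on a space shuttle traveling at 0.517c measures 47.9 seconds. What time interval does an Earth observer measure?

Proper time Δt₀ = 47.9 seconds
γ = 1/√(1 - 0.517²) = 1.1682
Δt = γΔt₀ = 1.1682 × 47.9 = 55.96 seconds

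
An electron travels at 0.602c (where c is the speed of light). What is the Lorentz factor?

v/c = 0.602, so (v/c)² = 0.362404
1 - (v/c)² = 0.637596
γ = 1/√(0.637596) = 1.252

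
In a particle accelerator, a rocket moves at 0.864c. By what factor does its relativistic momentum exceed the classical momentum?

p_rel = γmv, p_class = mv
Ratio = γ = 1/√(1 - 0.864²)
= 1/√(0.253504) = 1.986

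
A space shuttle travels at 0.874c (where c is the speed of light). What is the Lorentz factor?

v/c = 0.874, so (v/c)² = 0.763876
1 - (v/c)² = 0.236124
γ = 1/√(0.236124) = 2.058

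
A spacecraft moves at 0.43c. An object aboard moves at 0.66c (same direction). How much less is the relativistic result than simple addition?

Classical: u' + v = 0.66 + 0.43 = 1.09c
Relativistic: u = (0.66 + 0.43)/(1 + 0.2838) = 1.09/1.2838 = 0.8490c
Difference: 1.09 - 0.8490 = 0.2410c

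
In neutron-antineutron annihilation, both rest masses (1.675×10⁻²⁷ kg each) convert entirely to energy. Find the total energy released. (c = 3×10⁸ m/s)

Both particles have the same rest mass, so total mass = 2m
E = 2m·c² = 2 × 1.675×10⁻²⁷ × (3×10⁸)²
= 2 × 1.675×10⁻²⁷ × 9×10¹⁶
= 3.015×10⁻¹⁰ J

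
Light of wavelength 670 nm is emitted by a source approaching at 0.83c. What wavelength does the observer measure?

β = 0.83
Wavelength Doppler factor = √(0.17/1.83) = √(0.09290) = 0.3048
λ_obs = 670 × 0.3048 = 204.2 nm (blueshift)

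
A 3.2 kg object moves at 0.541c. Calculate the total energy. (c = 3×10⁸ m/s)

γ = 1/√(1 - 0.541²) = 1.189
mc² = 3.2 × (3×10⁸)² = 2.880×10¹⁷ J
E = γmc² = 1.189 × 2.880×10¹⁷ = 3.424×10¹⁷ J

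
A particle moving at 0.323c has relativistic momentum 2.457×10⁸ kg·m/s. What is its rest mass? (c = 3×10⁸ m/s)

γ = 1/√(1 - 0.323²) = 1.0566
v = 0.323 × 3×10⁸ = 9.690×10⁷ m/s
m = p/(γv) = 2.457×10⁸/(1.0566 × 9.690×10⁷) = 2.400 kg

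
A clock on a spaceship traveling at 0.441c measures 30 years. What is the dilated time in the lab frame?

Proper time Δt₀ = 30 years
γ = 1/√(1 - 0.441²) = 1.1142
Δt = γΔt₀ = 1.1142 × 30 = 33.43 years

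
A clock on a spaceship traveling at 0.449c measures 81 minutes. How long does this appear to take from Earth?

Proper time Δt₀ = 81 minutes
γ = 1/√(1 - 0.449²) = 1.11915
Δt = γΔt₀ = 1.11915 × 81 = 90.65 minutes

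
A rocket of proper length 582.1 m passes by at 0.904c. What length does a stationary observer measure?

Proper length L₀ = 582.1 m
γ = 1/√(1 - 0.904²) = 2.339
L = L₀/γ = 582.1/2.339 = 248.9 m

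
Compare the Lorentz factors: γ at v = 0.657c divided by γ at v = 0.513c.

γ₁ = 1/√(1 - 0.657²) = 1.3265
γ₂ = 1/√(1 - 0.513²) = 1.1650
γ₁/γ₂ = 1.3265/1.1650 = 1.139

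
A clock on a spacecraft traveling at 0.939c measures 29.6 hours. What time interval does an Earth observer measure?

Proper time Δt₀ = 29.6 hours
γ = 1/√(1 - 0.939²) = 2.9077
Δt = γΔt₀ = 2.9077 × 29.6 = 86.07 hours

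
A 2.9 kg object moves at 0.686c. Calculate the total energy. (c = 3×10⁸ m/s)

γ = 1/√(1 - 0.686²) = 1.3744
mc² = 2.9 × (3×10⁸)² = 2.610×10¹⁷ J
E = γmc² = 1.3744 × 2.610×10¹⁷ = 3.587×10¹⁷ J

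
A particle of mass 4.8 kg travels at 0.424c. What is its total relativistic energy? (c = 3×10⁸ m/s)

γ = 1/√(1 - 0.424²) = 1.1042
mc² = 4.8 × (3×10⁸)² = 4.320×10¹⁷ J
E = γmc² = 1.1042 × 4.320×10¹⁷ = 4.770×10¹⁷ J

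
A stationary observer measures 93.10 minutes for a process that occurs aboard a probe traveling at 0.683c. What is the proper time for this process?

Dilated time Δt = 93.10 minutes
γ = 1/√(1 - 0.683²) = 1.3691
Δt₀ = Δt/γ = 93.10/1.3691 = 68.00 minutes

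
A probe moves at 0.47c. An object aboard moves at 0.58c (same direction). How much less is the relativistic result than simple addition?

Classical: u' + v = 0.58 + 0.47 = 1.05c
Relativistic: u = (0.58 + 0.47)/(1 + 0.2726) = 1.05/1.2726 = 0.8251c
Difference: 1.05 - 0.8251 = 0.2249c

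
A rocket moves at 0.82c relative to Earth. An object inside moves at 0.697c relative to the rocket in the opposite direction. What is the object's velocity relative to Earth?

Object's velocity in rocket frame is u' = -0.697c
u = (u' + v)/(1 + u'v/c²) = (v - 0.697)/(1 - 0.697·v/c²)
Numerator: 0.82 - 0.697 = 0.123
Denominator: 1 - 0.57154 = 0.42846
u = 0.123/0.42846 = 0.2871c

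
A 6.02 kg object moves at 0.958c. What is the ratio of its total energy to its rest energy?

E = γmc², E₀ = mc²
E/E₀ = γ = 1/√(1 - 0.958²) = 3.487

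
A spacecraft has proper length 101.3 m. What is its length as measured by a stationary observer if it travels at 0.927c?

Proper length L₀ = 101.3 m
γ = 1/√(1 - 0.927²) = 2.6662
L = L₀/γ = 101.3/2.6662 = 37.99 m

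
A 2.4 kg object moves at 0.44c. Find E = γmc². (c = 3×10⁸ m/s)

γ = 1/√(1 - 0.44²) = 1.1136
mc² = 2.4 × (3×10⁸)² = 2.160×10¹⁷ J
E = γmc² = 1.1136 × 2.160×10¹⁷ = 2.405×10¹⁷ J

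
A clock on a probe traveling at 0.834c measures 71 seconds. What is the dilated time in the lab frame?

Proper time Δt₀ = 71 seconds
γ = 1/√(1 - 0.834²) = 1.812
Δt = γΔt₀ = 1.812 × 71 = 128.7 seconds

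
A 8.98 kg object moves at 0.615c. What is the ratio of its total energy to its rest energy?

E = γmc², E₀ = mc²
E/E₀ = γ = 1/√(1 - 0.615²) = 1.268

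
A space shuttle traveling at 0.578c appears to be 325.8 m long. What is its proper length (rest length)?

Contracted length L = 325.8 m
γ = 1/√(1 - 0.578²) = 1.2254
L₀ = γL = 1.2254 × 325.8 = 399.2 m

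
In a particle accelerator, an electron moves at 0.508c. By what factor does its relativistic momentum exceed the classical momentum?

p_rel = γmv, p_class = mv
Ratio = γ = 1/√(1 - 0.508²)
= 1/√(0.741936) = 1.161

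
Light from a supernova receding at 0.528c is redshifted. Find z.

β = 0.528
(1+β)/(1-β) = 1.528/0.472 = 3.237
√(3.237) = 1.7992
z = 1.7992 - 1 = 0.7992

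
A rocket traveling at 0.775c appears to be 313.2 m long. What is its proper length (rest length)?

Contracted length L = 313.2 m
γ = 1/√(1 - 0.775²) = 1.5824
L₀ = γL = 1.5824 × 313.2 = 495.6 m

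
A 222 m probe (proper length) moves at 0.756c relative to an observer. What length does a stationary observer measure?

Proper length L₀ = 222 m
γ = 1/√(1 - 0.756²) = 1.528
L = L₀/γ = 222/1.528 = 145.3 m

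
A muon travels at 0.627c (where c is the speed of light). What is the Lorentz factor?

v/c = 0.627, so (v/c)² = 0.393129
1 - (v/c)² = 0.606871
γ = 1/√(0.606871) = 1.284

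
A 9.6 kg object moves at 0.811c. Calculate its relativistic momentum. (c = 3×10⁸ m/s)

γ = 1/√(1 - 0.811²) = 1.709
v = 0.811 × 3×10⁸ = 2.433×10⁸ m/s
p = γmv = 1.709 × 9.6 × 2.433×10⁸ = 3.992×10⁹ kg·m/s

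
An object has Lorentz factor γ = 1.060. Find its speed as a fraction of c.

From γ = 1/√(1 - v²/c²):
1/γ² = 1/1.060² = 0.8900
v²/c² = 1 - 0.8900 = 0.1100
v/c = √(0.1100) = 0.3317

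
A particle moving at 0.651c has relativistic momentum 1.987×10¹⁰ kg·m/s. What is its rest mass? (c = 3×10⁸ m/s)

γ = 1/√(1 - 0.651²) = 1.3174
v = 0.651 × 3×10⁸ = 1.953×10⁸ m/s
m = p/(γv) = 1.987×10¹⁰/(1.3174 × 1.953×10⁸) = 77.23 kg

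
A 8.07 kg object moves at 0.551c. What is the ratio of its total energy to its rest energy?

E = γmc², E₀ = mc²
E/E₀ = γ = 1/√(1 - 0.551²) = 1.198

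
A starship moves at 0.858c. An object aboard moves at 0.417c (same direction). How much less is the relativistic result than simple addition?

Classical: u' + v = 0.417 + 0.858 = 1.275c
Relativistic: u = (0.417 + 0.858)/(1 + 0.357786) = 1.275/1.357786 = 0.9390c
Difference: 1.275 - 0.9390 = 0.3360c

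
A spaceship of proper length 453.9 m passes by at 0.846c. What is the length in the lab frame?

Proper length L₀ = 453.9 m
γ = 1/√(1 - 0.846²) = 1.876
L = L₀/γ = 453.9/1.876 = 242.0 m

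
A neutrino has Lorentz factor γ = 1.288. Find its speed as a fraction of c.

From γ = 1/√(1 - v²/c²):
1/γ² = 1/1.288² = 0.6028
v²/c² = 1 - 0.6028 = 0.3972
v/c = √(0.3972) = 0.6302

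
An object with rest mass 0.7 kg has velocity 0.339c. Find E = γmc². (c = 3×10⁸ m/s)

γ = 1/√(1 - 0.339²) = 1.063
mc² = 0.7 × (3×10⁸)² = 6.300×10¹⁶ J
E = γmc² = 1.063 × 6.300×10¹⁶ = 6.697×10¹⁶ J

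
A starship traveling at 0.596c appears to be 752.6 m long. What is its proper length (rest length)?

Contracted length L = 752.6 m
γ = 1/√(1 - 0.596²) = 1.2454
L₀ = γL = 1.2454 × 752.6 = 937.3 m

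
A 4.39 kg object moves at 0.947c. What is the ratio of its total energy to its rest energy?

E = γmc², E₀ = mc²
E/E₀ = γ = 1/√(1 - 0.947²) = 3.113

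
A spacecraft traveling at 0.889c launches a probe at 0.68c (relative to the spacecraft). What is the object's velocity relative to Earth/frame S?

u = (u' + v)/(1 + u'v/c²)
Numerator: 0.68 + 0.889 = 1.569
Denominator: 1 + 0.60452 = 1.60452
u = 1.569/1.60452 = 0.9779c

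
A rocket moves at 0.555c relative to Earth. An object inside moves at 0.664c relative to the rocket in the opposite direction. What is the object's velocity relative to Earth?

Object's velocity in rocket frame is u' = -0.664c
u = (u' + v)/(1 + u'v/c²) = (v - 0.664)/(1 - 0.664·v/c²)
Numerator: 0.555 - 0.664 = -0.109
Denominator: 1 - 0.36852 = 0.63148
u = -0.109/0.63148 = -0.1726c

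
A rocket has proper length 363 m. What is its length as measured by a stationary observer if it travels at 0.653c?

Proper length L₀ = 363 m
γ = 1/√(1 - 0.653²) = 1.3204
L = L₀/γ = 363/1.3204 = 274.9 m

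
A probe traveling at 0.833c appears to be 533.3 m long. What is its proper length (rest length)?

Contracted length L = 533.3 m
γ = 1/√(1 - 0.833²) = 1.8074
L₀ = γL = 1.8074 × 533.3 = 963.9 m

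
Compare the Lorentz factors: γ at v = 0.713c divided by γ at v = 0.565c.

γ₁ = 1/√(1 - 0.713²) = 1.426
γ₂ = 1/√(1 - 0.565²) = 1.212
γ₁/γ₂ = 1.426/1.212 = 1.177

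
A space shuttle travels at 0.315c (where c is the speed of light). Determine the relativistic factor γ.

v/c = 0.315, so (v/c)² = 0.099225
1 - (v/c)² = 0.900775
γ = 1/√(0.900775) = 1.054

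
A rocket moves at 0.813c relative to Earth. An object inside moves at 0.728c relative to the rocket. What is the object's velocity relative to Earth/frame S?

u = (u' + v)/(1 + u'v/c²)
Numerator: 0.728 + 0.813 = 1.541
Denominator: 1 + 0.591864 = 1.591864
u = 1.541/1.591864 = 0.9680c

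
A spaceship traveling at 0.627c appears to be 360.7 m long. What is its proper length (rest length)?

Contracted length L = 360.7 m
γ = 1/√(1 - 0.627²) = 1.2837
L₀ = γL = 1.2837 × 360.7 = 463.0 m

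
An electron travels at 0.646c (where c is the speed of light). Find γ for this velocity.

v/c = 0.646, so (v/c)² = 0.417316
1 - (v/c)² = 0.582684
γ = 1/√(0.582684) = 1.310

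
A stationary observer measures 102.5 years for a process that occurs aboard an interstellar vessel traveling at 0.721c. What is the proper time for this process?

Dilated time Δt = 102.5 years
γ = 1/√(1 - 0.721²) = 1.443
Δt₀ = Δt/γ = 102.5/1.443 = 71.03 years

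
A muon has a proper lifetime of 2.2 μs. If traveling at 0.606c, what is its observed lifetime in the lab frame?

Proper lifetime τ₀ = 2.2 μs
γ = 1/√(1 - 0.606²) = 1.2571
τ = γτ₀ = 1.2571 × 2.2 μs = 2.766 μs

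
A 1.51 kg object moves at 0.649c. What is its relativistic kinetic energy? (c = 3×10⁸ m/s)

γ = 1/√(1 - 0.649²) = 1.3144
γ - 1 = 0.3144
KE = (γ-1)mc² = 0.3144 × 1.51 × (3×10⁸)² = 4.273×10¹⁶ J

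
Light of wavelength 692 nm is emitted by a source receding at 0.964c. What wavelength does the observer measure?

β = 0.964
Wavelength Doppler factor = √(1.964/0.036) = √(54.56) = 7.386
λ_obs = 692 × 7.386 = 5111 nm (redshift)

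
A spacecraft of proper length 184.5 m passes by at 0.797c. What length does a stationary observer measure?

Proper length L₀ = 184.5 m
γ = 1/√(1 - 0.797²) = 1.656
L = L₀/γ = 184.5/1.656 = 111.4 m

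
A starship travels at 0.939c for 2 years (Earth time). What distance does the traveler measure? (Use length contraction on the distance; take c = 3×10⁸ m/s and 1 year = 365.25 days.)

Earth distance: d = v × t = 0.939c × 2 yr = 1.7780×10¹⁶ m
γ = 2.9077
d' = d/γ = 1.7780×10¹⁶/2.9077 = 6.115×10¹⁵ m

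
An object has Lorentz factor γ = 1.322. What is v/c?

From γ = 1/√(1 - v²/c²):
1/γ² = 1/1.322² = 0.5722
v²/c² = 1 - 0.5722 = 0.4278
v/c = √(0.4278) = 0.6541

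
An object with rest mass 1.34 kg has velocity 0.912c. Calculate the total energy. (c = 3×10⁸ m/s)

γ = 1/√(1 - 0.912²) = 2.438
mc² = 1.34 × (3×10⁸)² = 1.206×10¹⁷ J
E = γmc² = 2.438 × 1.206×10¹⁷ = 2.940×10¹⁷ J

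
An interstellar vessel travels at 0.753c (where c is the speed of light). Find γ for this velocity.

v/c = 0.753, so (v/c)² = 0.567009
1 - (v/c)² = 0.432991
γ = 1/√(0.432991) = 1.520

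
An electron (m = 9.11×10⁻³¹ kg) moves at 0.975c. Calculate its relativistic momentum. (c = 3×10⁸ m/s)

γ = 1/√(1 - 0.975²) = 4.500
v = 0.975 × 3×10⁸ = 2.925×10⁸ m/s
p = γmv = 4.500 × 9.11×10⁻³¹ × 2.925×10⁸ = 1.199×10⁻²¹ kg·m/s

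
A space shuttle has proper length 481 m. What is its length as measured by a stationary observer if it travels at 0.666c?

Proper length L₀ = 481 m
γ = 1/√(1 - 0.666²) = 1.3406
L = L₀/γ = 481/1.3406 = 358.8 m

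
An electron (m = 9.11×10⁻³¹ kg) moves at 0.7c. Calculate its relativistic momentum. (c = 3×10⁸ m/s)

γ = 1/√(1 - 0.7²) = 1.4003
v = 0.7 × 3×10⁸ = 2.100×10⁸ m/s
p = γmv = 1.4003 × 9.11×10⁻³¹ × 2.100×10⁸ = 2.679×10⁻²² kg·m/s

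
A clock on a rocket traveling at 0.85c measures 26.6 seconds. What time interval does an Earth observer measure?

Proper time Δt₀ = 26.6 seconds
γ = 1/√(1 - 0.85²) = 1.89832
Δt = γΔt₀ = 1.89832 × 26.6 = 50.50 seconds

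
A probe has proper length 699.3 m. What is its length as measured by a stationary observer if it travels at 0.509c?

Proper length L₀ = 699.3 m
γ = 1/√(1 - 0.509²) = 1.1618
L = L₀/γ = 699.3/1.1618 = 601.9 m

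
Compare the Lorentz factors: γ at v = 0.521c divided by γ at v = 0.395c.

γ₁ = 1/√(1 - 0.521²) = 1.172
γ₂ = 1/√(1 - 0.395²) = 1.089
γ₁/γ₂ = 1.172/1.089 = 1.076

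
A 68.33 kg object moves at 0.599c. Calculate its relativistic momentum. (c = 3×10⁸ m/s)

γ = 1/√(1 - 0.599²) = 1.2488
v = 0.599 × 3×10⁸ = 1.797×10⁸ m/s
p = γmv = 1.2488 × 68.33 × 1.797×10⁸ = 1.533×10¹⁰ kg·m/s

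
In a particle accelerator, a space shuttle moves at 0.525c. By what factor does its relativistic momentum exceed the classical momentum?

p_rel = γmv, p_class = mv
Ratio = γ = 1/√(1 - 0.525²)
= 1/√(0.724375) = 1.175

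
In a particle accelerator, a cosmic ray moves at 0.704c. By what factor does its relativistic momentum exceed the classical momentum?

p_rel = γmv, p_class = mv
Ratio = γ = 1/√(1 - 0.704²)
= 1/√(0.504384) = 1.408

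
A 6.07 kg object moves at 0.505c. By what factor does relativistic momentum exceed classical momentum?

p_rel = γmv, p_class = mv
Ratio = γ = 1/√(1 - 0.505²) = 1.159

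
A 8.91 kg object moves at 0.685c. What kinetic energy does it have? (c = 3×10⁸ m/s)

γ = 1/√(1 - 0.685²) = 1.3726
γ - 1 = 0.3726
KE = (γ-1)mc² = 0.3726 × 8.91 × (3×10⁸)² = 2.988×10¹⁷ J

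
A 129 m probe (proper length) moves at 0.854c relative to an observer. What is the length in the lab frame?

Proper length L₀ = 129 m
γ = 1/√(1 - 0.854²) = 1.922
L = L₀/γ = 129/1.922 = 67.12 m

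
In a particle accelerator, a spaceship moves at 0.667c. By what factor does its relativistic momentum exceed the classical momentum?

p_rel = γmv, p_class = mv
Ratio = γ = 1/√(1 - 0.667²)
= 1/√(0.555111) = 1.342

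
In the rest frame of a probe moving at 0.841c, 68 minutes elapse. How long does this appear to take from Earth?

Proper time Δt₀ = 68 minutes
γ = 1/√(1 - 0.841²) = 1.848
Δt = γΔt₀ = 1.848 × 68 = 125.7 minutes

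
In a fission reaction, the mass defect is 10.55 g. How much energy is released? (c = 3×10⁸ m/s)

Convert mass defect: Δm = 10.55 g = 0.01055 kg
E = Δm·c² = 0.01055 × (3×10⁸)²
= 0.01055 × 9×10¹⁶ = 9.495×10¹⁴ J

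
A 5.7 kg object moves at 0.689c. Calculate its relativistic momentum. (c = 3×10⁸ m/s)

γ = 1/√(1 - 0.689²) = 1.380
v = 0.689 × 3×10⁸ = 2.067×10⁸ m/s
p = γmv = 1.380 × 5.7 × 2.067×10⁸ = 1.626×10⁹ kg·m/s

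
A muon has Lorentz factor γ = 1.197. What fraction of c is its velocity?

From γ = 1/√(1 - v²/c²):
1/γ² = 1/1.197² = 0.6979
v²/c² = 1 - 0.6979 = 0.3021
v/c = √(0.3021) = 0.5496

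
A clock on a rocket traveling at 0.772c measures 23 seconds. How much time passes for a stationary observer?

Proper time Δt₀ = 23 seconds
γ = 1/√(1 - 0.772²) = 1.573
Δt = γΔt₀ = 1.573 × 23 = 36.18 seconds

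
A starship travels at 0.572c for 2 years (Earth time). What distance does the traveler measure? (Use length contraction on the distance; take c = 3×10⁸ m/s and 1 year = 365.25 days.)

Earth distance: d = v × t = 0.572c × 2 yr = 1.083×10¹⁶ m
γ = 1.219
d' = d/γ = 1.083×10¹⁶/1.219 = 8.884×10¹⁵ m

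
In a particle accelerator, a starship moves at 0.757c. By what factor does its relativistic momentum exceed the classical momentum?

p_rel = γmv, p_class = mv
Ratio = γ = 1/√(1 - 0.757²)
= 1/√(0.426951) = 1.530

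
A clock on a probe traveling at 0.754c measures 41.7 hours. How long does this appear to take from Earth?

Proper time Δt₀ = 41.7 hours
γ = 1/√(1 - 0.754²) = 1.5224
Δt = γΔt₀ = 1.5224 × 41.7 = 63.48 hours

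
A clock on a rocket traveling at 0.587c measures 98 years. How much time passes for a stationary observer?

Proper time Δt₀ = 98 years
γ = 1/√(1 - 0.587²) = 1.235
Δt = γΔt₀ = 1.235 × 98 = 121.0 years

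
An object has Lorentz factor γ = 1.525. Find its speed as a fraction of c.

From γ = 1/√(1 - v²/c²):
1/γ² = 1/1.525² = 0.4300
v²/c² = 1 - 0.4300 = 0.5700
v/c = √(0.5700) = 0.7550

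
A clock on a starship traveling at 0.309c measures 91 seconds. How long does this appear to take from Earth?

Proper time Δt₀ = 91 seconds
γ = 1/√(1 - 0.309²) = 1.05146
Δt = γΔt₀ = 1.05146 × 91 = 95.68 seconds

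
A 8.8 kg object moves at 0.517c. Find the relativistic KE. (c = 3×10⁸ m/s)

γ = 1/√(1 - 0.517²) = 1.1682
γ - 1 = 0.1682
KE = (γ-1)mc² = 0.1682 × 8.8 × (3×10⁸)² = 1.332×10¹⁷ J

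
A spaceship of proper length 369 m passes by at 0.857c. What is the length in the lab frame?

Proper length L₀ = 369 m
γ = 1/√(1 - 0.857²) = 1.94056
L = L₀/γ = 369/1.94056 = 190.2 m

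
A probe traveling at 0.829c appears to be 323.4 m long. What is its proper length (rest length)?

Contracted length L = 323.4 m
γ = 1/√(1 - 0.829²) = 1.7881
L₀ = γL = 1.7881 × 323.4 = 578.3 m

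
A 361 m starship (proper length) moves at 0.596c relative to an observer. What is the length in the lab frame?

Proper length L₀ = 361 m
γ = 1/√(1 - 0.596²) = 1.2454
L = L₀/γ = 361/1.2454 = 289.9 m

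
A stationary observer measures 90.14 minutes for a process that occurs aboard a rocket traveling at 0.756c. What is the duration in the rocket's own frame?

Dilated time Δt = 90.14 minutes
γ = 1/√(1 - 0.756²) = 1.5277
Δt₀ = Δt/γ = 90.14/1.5277 = 59.00 minutes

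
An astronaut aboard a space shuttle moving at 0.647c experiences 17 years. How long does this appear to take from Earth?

Proper time Δt₀ = 17 years
γ = 1/√(1 - 0.647²) = 1.3115
Δt = γΔt₀ = 1.3115 × 17 = 22.30 years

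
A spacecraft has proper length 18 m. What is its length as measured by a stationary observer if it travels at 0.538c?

Proper length L₀ = 18 m
γ = 1/√(1 - 0.538²) = 1.1863
L = L₀/γ = 18/1.1863 = 15.17 m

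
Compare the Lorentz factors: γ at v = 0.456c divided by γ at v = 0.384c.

γ₁ = 1/√(1 - 0.456²) = 1.1236
γ₂ = 1/√(1 - 0.384²) = 1.0830
γ₁/γ₂ = 1.1236/1.0830 = 1.037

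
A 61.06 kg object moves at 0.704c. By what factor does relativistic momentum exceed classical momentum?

p_rel = γmv, p_class = mv
Ratio = γ = 1/√(1 - 0.704²) = 1.408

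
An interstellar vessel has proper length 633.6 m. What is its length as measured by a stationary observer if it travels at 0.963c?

Proper length L₀ = 633.6 m
γ = 1/√(1 - 0.963²) = 3.7106
L = L₀/γ = 633.6/3.7106 = 170.8 m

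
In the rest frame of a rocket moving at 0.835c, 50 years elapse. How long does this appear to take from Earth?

Proper time Δt₀ = 50 years
γ = 1/√(1 - 0.835²) = 1.8174
Δt = γΔt₀ = 1.8174 × 50 = 90.87 years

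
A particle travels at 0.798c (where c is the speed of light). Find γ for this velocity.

v/c = 0.798, so (v/c)² = 0.636804
1 - (v/c)² = 0.363196
γ = 1/√(0.363196) = 1.659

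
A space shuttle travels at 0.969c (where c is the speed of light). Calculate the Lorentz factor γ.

v/c = 0.969, so (v/c)² = 0.938961
1 - (v/c)² = 0.061039
γ = 1/√(0.061039) = 4.048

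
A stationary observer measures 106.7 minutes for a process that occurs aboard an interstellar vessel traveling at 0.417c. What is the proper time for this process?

Dilated time Δt = 106.7 minutes
γ = 1/√(1 - 0.417²) = 1.1002
Δt₀ = Δt/γ = 106.7/1.1002 = 96.98 minutes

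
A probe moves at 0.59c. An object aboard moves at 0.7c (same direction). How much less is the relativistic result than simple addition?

Classical: u' + v = 0.7 + 0.59 = 1.29c
Relativistic: u = (0.7 + 0.59)/(1 + 0.413) = 1.29/1.413 = 0.9130c
Difference: 1.29 - 0.9130 = 0.3770c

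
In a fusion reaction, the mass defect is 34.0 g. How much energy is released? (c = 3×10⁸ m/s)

Convert mass defect: Δm = 34.0 g = 0.034 kg
E = Δm·c² = 0.034 × (3×10⁸)²
= 0.034 × 9×10¹⁶ = 3.060×10¹⁵ J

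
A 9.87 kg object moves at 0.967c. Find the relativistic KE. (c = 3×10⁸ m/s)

γ = 1/√(1 - 0.967²) = 3.925
γ - 1 = 2.925
KE = (γ-1)mc² = 2.925 × 9.87 × (3×10⁸)² = 2.598×10¹⁸ J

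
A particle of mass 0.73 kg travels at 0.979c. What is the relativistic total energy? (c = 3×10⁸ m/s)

γ = 1/√(1 - 0.979²) = 4.905
mc² = 0.73 × (3×10⁸)² = 6.570×10¹⁶ J
E = γmc² = 4.905 × 6.570×10¹⁶ = 3.223×10¹⁷ J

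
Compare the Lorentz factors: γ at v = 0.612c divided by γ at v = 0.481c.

γ₁ = 1/√(1 - 0.612²) = 1.2644
γ₂ = 1/√(1 - 0.481²) = 1.1406
γ₁/γ₂ = 1.2644/1.1406 = 1.109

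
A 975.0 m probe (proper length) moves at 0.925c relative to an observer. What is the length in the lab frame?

Proper length L₀ = 975.0 m
γ = 1/√(1 - 0.925²) = 2.6318
L = L₀/γ = 975.0/2.6318 = 370.5 m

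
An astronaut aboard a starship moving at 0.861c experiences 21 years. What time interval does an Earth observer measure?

Proper time Δt₀ = 21 years
γ = 1/√(1 - 0.861²) = 1.966
Δt = γΔt₀ = 1.966 × 21 = 41.29 years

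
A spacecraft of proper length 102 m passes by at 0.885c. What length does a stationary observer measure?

Proper length L₀ = 102 m
γ = 1/√(1 - 0.885²) = 2.148
L = L₀/γ = 102/2.148 = 47.49 m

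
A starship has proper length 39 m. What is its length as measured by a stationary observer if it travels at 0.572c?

Proper length L₀ = 39 m
γ = 1/√(1 - 0.572²) = 1.219
L = L₀/γ = 39/1.219 = 31.99 m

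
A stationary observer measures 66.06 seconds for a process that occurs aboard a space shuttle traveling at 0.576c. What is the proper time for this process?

Dilated time Δt = 66.06 seconds
γ = 1/√(1 - 0.576²) = 1.2233
Δt₀ = Δt/γ = 66.06/1.2233 = 54.00 seconds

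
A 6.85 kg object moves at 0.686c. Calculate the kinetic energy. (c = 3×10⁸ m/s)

γ = 1/√(1 - 0.686²) = 1.3744
γ - 1 = 0.3744
KE = (γ-1)mc² = 0.3744 × 6.85 × (3×10⁸)² = 2.308×10¹⁷ J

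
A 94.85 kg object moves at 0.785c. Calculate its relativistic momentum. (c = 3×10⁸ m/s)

γ = 1/√(1 - 0.785²) = 1.6142
v = 0.785 × 3×10⁸ = 2.355×10⁸ m/s
p = γmv = 1.6142 × 94.85 × 2.355×10⁸ = 3.606×10¹⁰ kg·m/s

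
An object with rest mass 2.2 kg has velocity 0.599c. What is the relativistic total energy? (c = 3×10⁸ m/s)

γ = 1/√(1 - 0.599²) = 1.249
mc² = 2.2 × (3×10⁸)² = 1.980×10¹⁷ J
E = γmc² = 1.249 × 1.980×10¹⁷ = 2.473×10¹⁷ J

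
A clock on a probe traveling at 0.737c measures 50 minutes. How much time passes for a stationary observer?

Proper time Δt₀ = 50 minutes
γ = 1/√(1 - 0.737²) = 1.4795
Δt = γΔt₀ = 1.4795 × 50 = 73.98 minutes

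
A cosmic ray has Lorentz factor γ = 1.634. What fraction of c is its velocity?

From γ = 1/√(1 - v²/c²):
1/γ² = 1/1.634² = 0.3745
v²/c² = 1 - 0.3745 = 0.6255
v/c = √(0.6255) = 0.7909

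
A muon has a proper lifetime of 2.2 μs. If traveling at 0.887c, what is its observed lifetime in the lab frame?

Proper lifetime τ₀ = 2.2 μs
γ = 1/√(1 - 0.887²) = 2.1656
τ = γτ₀ = 2.1656 × 2.2 μs = 4.764 μs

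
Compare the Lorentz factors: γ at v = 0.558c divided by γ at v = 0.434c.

γ₁ = 1/√(1 - 0.558²) = 1.205
γ₂ = 1/√(1 - 0.434²) = 1.110
γ₁/γ₂ = 1.205/1.110 = 1.086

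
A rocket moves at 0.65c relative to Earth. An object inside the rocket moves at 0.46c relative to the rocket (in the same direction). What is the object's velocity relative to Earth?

u = (u' + v)/(1 + u'v/c²)
Numerator: 0.46 + 0.65 = 1.11
Denominator: 1 + 0.299 = 1.299
u = 1.11/1.299 = 0.8545c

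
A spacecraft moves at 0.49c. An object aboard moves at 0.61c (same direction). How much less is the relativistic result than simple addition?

Classical: u' + v = 0.61 + 0.49 = 1.1c
Relativistic: u = (0.61 + 0.49)/(1 + 0.2989) = 1.1/1.2989 = 0.8469c
Difference: 1.1 - 0.8469 = 0.2531c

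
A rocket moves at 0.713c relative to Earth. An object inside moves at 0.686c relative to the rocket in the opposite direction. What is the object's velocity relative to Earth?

Object's velocity in rocket frame is u' = -0.686c
u = (u' + v)/(1 + u'v/c²) = (v - 0.686)/(1 - 0.686·v/c²)
Numerator: 0.713 - 0.686 = 0.027
Denominator: 1 - 0.489118 = 0.510882
u = 0.027/0.510882 = 0.05285c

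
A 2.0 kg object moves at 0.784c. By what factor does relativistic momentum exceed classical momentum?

p_rel = γmv, p_class = mv
Ratio = γ = 1/√(1 - 0.784²) = 1.611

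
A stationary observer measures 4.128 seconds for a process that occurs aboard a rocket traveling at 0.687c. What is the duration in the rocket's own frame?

Dilated time Δt = 4.128 seconds
γ = 1/√(1 - 0.687²) = 1.376
Δt₀ = Δt/γ = 4.128/1.376 = 3.000 seconds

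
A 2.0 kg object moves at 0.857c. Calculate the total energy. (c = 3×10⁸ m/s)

γ = 1/√(1 - 0.857²) = 1.9406
mc² = 2.0 × (3×10⁸)² = 1.800×10¹⁷ J
E = γmc² = 1.9406 × 1.800×10¹⁷ = 3.493×10¹⁷ J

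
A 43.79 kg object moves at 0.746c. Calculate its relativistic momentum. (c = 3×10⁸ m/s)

γ = 1/√(1 - 0.746²) = 1.502
v = 0.746 × 3×10⁸ = 2.238×10⁸ m/s
p = γmv = 1.502 × 43.79 × 2.238×10⁸ = 1.472×10¹⁰ kg·m/s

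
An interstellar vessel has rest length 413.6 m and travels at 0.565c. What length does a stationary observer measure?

Proper length L₀ = 413.6 m
γ = 1/√(1 - 0.565²) = 1.212
L = L₀/γ = 413.6/1.212 = 341.3 m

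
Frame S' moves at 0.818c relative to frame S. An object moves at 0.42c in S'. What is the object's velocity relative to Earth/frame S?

u = (u' + v)/(1 + u'v/c²)
Numerator: 0.42 + 0.818 = 1.238
Denominator: 1 + 0.34356 = 1.34356
u = 1.238/1.34356 = 0.9214c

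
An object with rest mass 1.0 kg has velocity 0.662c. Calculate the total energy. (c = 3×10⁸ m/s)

γ = 1/√(1 - 0.662²) = 1.334
mc² = 1.0 × (3×10⁸)² = 9.000×10¹⁶ J
E = γmc² = 1.334 × 9.000×10¹⁶ = 1.201×10¹⁷ J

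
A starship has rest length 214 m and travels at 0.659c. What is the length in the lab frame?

Proper length L₀ = 214 m
γ = 1/√(1 - 0.659²) = 1.3295
L = L₀/γ = 214/1.3295 = 161.0 m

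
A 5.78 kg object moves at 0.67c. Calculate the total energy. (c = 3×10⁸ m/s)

γ = 1/√(1 - 0.67²) = 1.347
mc² = 5.78 × (3×10⁸)² = 5.202×10¹⁷ J
E = γmc² = 1.347 × 5.202×10¹⁷ = 7.007×10¹⁷ J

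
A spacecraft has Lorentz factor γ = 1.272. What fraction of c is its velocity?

From γ = 1/√(1 - v²/c²):
1/γ² = 1/1.272² = 0.6181
v²/c² = 1 - 0.6181 = 0.3819
v/c = √(0.3819) = 0.6180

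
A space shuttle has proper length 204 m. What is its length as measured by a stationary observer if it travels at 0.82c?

Proper length L₀ = 204 m
γ = 1/√(1 - 0.82²) = 1.747
L = L₀/γ = 204/1.747 = 116.8 m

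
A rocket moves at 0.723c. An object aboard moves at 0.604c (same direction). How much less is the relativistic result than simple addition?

Classical: u' + v = 0.604 + 0.723 = 1.327c
Relativistic: u = (0.604 + 0.723)/(1 + 0.436692) = 1.327/1.436692 = 0.9236c
Difference: 1.327 - 0.9236 = 0.4034c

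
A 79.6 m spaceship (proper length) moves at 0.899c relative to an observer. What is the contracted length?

Proper length L₀ = 79.6 m
γ = 1/√(1 - 0.899²) = 2.2834
L = L₀/γ = 79.6/2.2834 = 34.86 m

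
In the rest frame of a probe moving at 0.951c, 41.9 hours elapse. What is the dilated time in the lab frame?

Proper time Δt₀ = 41.9 hours
γ = 1/√(1 - 0.951²) = 3.234
Δt = γΔt₀ = 3.234 × 41.9 = 135.5 hours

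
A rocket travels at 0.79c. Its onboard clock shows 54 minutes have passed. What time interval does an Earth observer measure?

Proper time Δt₀ = 54 minutes
γ = 1/√(1 - 0.79²) = 1.63104
Δt = γΔt₀ = 1.63104 × 54 = 88.08 minutes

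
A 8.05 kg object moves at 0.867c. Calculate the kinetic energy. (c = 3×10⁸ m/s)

γ = 1/√(1 - 0.867²) = 2.0068
γ - 1 = 1.0068
KE = (γ-1)mc² = 1.0068 × 8.05 × (3×10⁸)² = 7.294×10¹⁷ J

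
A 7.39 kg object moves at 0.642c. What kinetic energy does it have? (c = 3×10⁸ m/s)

γ = 1/√(1 - 0.642²) = 1.3043
γ - 1 = 0.3043
KE = (γ-1)mc² = 0.3043 × 7.39 × (3×10⁸)² = 2.024×10¹⁷ J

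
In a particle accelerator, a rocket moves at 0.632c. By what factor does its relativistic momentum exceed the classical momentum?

p_rel = γmv, p_class = mv
Ratio = γ = 1/√(1 - 0.632²)
= 1/√(0.600576) = 1.290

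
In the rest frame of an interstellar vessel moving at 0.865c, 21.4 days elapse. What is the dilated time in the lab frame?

Proper time Δt₀ = 21.4 days
γ = 1/√(1 - 0.865²) = 1.993
Δt = γΔt₀ = 1.993 × 21.4 = 42.65 days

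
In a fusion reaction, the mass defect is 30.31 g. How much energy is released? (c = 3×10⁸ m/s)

Convert mass defect: Δm = 30.31 g = 0.03031 kg
E = Δm·c² = 0.03031 × (3×10⁸)²
= 0.03031 × 9×10¹⁶ = 2.728×10¹⁵ J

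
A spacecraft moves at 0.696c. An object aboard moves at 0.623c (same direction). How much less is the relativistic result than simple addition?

Classical: u' + v = 0.623 + 0.696 = 1.319c
Relativistic: u = (0.623 + 0.696)/(1 + 0.433608) = 1.319/1.433608 = 0.9201c
Difference: 1.319 - 0.9201 = 0.3989c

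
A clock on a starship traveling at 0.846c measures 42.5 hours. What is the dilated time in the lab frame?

Proper time Δt₀ = 42.5 hours
γ = 1/√(1 - 0.846²) = 1.8755
Δt = γΔt₀ = 1.8755 × 42.5 = 79.71 hours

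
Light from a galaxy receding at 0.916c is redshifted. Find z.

β = 0.916
(1+β)/(1-β) = 1.916/0.084 = 22.81
√(22.81) = 4.776
z = 4.776 - 1 = 3.776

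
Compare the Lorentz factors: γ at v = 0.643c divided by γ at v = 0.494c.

γ₁ = 1/√(1 - 0.643²) = 1.3057
γ₂ = 1/√(1 - 0.494²) = 1.1501
γ₁/γ₂ = 1.3057/1.1501 = 1.135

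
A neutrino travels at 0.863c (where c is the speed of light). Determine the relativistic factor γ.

v/c = 0.863, so (v/c)² = 0.744769
1 - (v/c)² = 0.255231
γ = 1/√(0.255231) = 1.979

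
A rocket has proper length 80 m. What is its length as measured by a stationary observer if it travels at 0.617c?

Proper length L₀ = 80 m
γ = 1/√(1 - 0.617²) = 1.2707
L = L₀/γ = 80/1.2707 = 62.96 m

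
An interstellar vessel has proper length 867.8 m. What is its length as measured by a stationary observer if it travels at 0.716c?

Proper length L₀ = 867.8 m
γ = 1/√(1 - 0.716²) = 1.4325
L = L₀/γ = 867.8/1.4325 = 605.8 m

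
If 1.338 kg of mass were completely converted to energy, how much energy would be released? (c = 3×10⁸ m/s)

Using E = mc²:
c² = (3×10⁸)² = 9×10¹⁶ m²/s²
E = 1.338 × 9×10¹⁶ = 1.204×10¹⁷ J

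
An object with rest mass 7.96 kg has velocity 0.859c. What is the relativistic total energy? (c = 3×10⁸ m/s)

γ = 1/√(1 - 0.859²) = 1.953
mc² = 7.96 × (3×10⁸)² = 7.164×10¹⁷ J
E = γmc² = 1.953 × 7.164×10¹⁷ = 1.399×10¹⁸ J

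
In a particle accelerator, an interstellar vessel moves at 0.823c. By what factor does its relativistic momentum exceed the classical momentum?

p_rel = γmv, p_class = mv
Ratio = γ = 1/√(1 - 0.823²)
= 1/√(0.322671) = 1.760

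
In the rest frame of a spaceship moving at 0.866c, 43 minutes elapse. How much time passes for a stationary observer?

Proper time Δt₀ = 43 minutes
γ = 1/√(1 - 0.866²) = 1.9998
Δt = γΔt₀ = 1.9998 × 43 = 85.99 minutes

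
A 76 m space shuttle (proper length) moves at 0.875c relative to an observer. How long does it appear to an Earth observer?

Proper length L₀ = 76 m
γ = 1/√(1 - 0.875²) = 2.066
L = L₀/γ = 76/2.066 = 36.79 m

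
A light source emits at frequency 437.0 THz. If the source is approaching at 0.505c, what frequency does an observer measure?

β = v/c = 0.505
(1+β)/(1-β) = 1.505/0.495 = 3.0404
Doppler factor = √(3.0404) = 1.7437
f_obs = 437.0 × 1.7437 = 762.0 THz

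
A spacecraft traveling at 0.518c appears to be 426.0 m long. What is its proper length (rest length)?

Contracted length L = 426.0 m
γ = 1/√(1 - 0.518²) = 1.169
L₀ = γL = 1.169 × 426.0 = 498.0 m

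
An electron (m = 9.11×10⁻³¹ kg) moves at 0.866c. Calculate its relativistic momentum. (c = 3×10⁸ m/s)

γ = 1/√(1 - 0.866²) = 1.9998
v = 0.866 × 3×10⁸ = 2.598×10⁸ m/s
p = γmv = 1.9998 × 9.11×10⁻³¹ × 2.598×10⁸ = 4.733×10⁻²² kg·m/s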